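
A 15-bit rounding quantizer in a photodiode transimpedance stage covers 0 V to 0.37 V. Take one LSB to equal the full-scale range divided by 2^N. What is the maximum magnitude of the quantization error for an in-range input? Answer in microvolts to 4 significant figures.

Full-scale range = 0.37 V.
LSB = 0.37 V ÷ 2^15 = 0.37/32768 V = 11.2915 µV.
|e|_max = LSB/2 = 5.646 µV.

5.646 µV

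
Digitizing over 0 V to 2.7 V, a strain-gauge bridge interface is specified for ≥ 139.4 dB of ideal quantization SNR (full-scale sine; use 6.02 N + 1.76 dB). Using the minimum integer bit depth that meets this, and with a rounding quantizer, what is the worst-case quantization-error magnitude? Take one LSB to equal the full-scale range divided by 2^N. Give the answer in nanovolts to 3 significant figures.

V_FS = 2.7 V.
Required N = ⌈(139.4 − 1.76)/6.02⌉ = ⌈22.864⌉ = 23.
One LSB is 2.7 V / 8388608 = 321.87 nV.
Max error for round-to-nearest is LSB/2 = 161 nV.

161 nV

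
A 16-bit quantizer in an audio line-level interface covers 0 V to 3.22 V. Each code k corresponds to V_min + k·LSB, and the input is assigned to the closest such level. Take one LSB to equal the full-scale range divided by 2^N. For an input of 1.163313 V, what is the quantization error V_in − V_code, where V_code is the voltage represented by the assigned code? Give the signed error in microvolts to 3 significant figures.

−16.2 µV

V_FS = 3.22 V. LSB = 3.22 V / 2^16 ≈ 49.13 µV.
Position in LSBs: (1.163313 − (0)) × 65536/3.22 = 23676.6710; rounding gives k = 23677.
Reconstructed level: 0 + 23677 × 3.22/65536 V = 1.1633291626 V.
V_in − V_code = 1.163313 − (1.1633291626) = −16.2 µV.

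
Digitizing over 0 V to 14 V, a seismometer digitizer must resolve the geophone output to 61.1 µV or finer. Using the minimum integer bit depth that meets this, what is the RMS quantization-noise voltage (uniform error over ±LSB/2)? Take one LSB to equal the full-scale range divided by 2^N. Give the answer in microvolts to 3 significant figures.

Full-scale range = 14 V.
Need 2^N ≥ 14 V / 61.1 µV = 229100 → N_min = 18.
LSB = 14 V / 2^18 = 53.406 µV.
RMS noise = LSB/√12 = 15.4 µV.

15.4 µV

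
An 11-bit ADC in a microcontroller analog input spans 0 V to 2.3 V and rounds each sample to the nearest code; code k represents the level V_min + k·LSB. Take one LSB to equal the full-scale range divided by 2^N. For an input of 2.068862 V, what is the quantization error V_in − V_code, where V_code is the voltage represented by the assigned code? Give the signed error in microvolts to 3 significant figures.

+210 µV

V_FS = 2.3 V. LSB = 2.3 V / 2^11 ≈ 1.123 mV.
Position in LSBs: (2.068862 − (0)) × 2048/2.3 = 1842.1867; rounding gives k = 1842.
Reconstructed level: 0 + 1842 × 2.3/2048 V = 2.068652344 V.
V_in − V_code = 2.068862 − (2.068652344) = +210 µV.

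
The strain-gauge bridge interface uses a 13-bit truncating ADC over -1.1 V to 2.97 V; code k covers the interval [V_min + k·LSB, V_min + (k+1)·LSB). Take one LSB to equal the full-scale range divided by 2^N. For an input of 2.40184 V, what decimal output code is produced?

7048

Span: 2.97 V − (-1.1 V) = 4.07 V. LSB = 4.07 V / 2^13 ≈ 496.8 µV.
V_in − V_min = 2.40184 − (-1.1) = 3.50184 V.
Divide by LSB: 3.50184 × 8192/4.07 = 7048.4210.
Truncating gives code 7048.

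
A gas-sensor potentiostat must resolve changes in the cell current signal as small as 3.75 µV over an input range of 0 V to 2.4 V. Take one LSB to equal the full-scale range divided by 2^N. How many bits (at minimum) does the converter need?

20 bits

V_FS = 2.4 V.
Levels needed ≥ 2.4/3.75 µV = 640000. 2^20 = 1048576 suffices, so N_min = 20.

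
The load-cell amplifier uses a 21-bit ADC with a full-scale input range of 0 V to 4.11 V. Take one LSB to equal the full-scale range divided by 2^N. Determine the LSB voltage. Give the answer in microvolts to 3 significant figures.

1.96 µV

Full-scale range = 4.11 V.
Number of codes = 2^21 = 2097152.
LSB = 4.11 V ÷ 2^21 = 4.11/2097152 V = 1.96 µV.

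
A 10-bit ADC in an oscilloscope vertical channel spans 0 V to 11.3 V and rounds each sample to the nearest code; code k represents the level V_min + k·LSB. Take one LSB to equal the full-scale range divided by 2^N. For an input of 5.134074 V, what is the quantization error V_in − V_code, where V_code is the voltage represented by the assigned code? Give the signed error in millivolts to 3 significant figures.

Full-scale range = 11.3 V. LSB = 11.3 V / 2^10 ≈ 11.04 mV.
(V_in − V_min)/LSB = (5.134074 − (0)) × 1024/11.3 = 465.2471 → nearest code k = 465.
Reconstructed level: 0 + 465 × 11.3/1024 V = 5.131347656 V.
V_in − V_code = 5.134074 − (5.131347656) = +2.73 mV.

+2.73 mV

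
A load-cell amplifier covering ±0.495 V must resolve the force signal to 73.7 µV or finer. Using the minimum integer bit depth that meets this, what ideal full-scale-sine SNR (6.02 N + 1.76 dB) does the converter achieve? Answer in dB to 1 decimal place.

Full-scale range = 0.495 V − (-0.495 V) = 0.99 V.
Required number of levels: 0.99/73.7 µV = 13433; smallest N with 2^N ≥ that is 14.
6.02(14) + 1.76 = 86.04 dB.

86.0 dB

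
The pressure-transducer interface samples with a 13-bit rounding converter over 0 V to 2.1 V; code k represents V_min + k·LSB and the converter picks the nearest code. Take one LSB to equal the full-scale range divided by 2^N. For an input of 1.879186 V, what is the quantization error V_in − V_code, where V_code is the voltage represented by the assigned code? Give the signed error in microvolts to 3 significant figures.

Full-scale range = 2.1 V. LSB = 2.1 V / 2^13 ≈ 256.3 µV.
Position in LSBs: (1.879186 − (0)) × 8192/2.1 = 7330.6151; rounding gives k = 7331.
V_code = V_min + k × range/2^13 = 0 + 7331 × 2.1/8192 = 1.879284668 V.
V_in − V_code = 1.879186 − (1.879284668) = −98.7 µV.

−98.7 µV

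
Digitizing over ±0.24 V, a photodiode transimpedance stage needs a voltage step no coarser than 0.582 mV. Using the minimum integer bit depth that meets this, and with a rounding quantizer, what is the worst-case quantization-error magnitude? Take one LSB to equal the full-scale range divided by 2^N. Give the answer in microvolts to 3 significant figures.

Full-scale range = 0.24 V − (-0.24 V) = 0.48 V.
0.48 V / 0.582 mV = 824.7. Since 2^9 = 512 and 2^10 = 1024, N = 10.
Step size = 0.48/1024 V = 468.75 µV.
Max error for round-to-nearest is LSB/2 = 234 µV.

234 µV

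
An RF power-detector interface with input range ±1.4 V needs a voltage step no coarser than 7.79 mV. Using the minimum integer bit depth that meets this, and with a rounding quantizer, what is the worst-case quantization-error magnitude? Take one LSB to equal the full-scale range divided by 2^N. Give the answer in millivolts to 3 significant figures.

Range = 1.4 − (-1.4) = 2.8 V.
Required number of levels: 2.8/7.79 mV = 359.44; smallest N with 2^N ≥ that is 9.
LSB = 2.8 V / 2^9 = 5.4688 mV.
|e|_max = LSB/2 = 2.73 mV.

2.73 mV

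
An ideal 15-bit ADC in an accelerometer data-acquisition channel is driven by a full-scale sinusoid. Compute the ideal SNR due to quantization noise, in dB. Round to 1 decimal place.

92.1 dB

SNR = 6.02·15 + 1.76 = 92.06 dB.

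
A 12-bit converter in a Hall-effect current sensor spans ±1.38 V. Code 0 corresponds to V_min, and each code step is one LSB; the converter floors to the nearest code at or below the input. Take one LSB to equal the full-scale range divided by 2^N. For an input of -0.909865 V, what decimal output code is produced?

Range = 1.38 − (-1.38) = 2.76 V. LSB = 2.76 V / 2^12 ≈ 0.6738 mV.
code = ⌊(V_in − V_min)/LSB⌋ = ⌊(V_in − V_min) × 2^12 / range⌋
     = ⌊(-0.909865 − (-1.38)) × 4096 / 2.76⌋ = ⌊0.470135 × 4096/2.76⌋
     = ⌊697.708⌋ = 697.

697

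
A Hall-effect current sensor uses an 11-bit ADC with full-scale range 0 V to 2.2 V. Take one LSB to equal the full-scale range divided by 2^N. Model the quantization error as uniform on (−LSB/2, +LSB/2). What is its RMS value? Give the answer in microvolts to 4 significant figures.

Range is 2.2 V.
LSB = 2.2 V ÷ 2^11 = 2.2/2048 V = 1.07422 mV.
σ_q = LSB/√12 = 1.07422 mV/3.4641 = 310.1 µV.

310.1 µV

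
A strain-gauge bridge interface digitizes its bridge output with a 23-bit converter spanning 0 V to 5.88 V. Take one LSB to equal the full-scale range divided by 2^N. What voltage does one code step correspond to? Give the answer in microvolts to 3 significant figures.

Full-scale range = 5.88 V.
There are 2^23 = 8388608 steps.
Step size = 5.88/8388608 V = 0.701 µV.

0.701 µV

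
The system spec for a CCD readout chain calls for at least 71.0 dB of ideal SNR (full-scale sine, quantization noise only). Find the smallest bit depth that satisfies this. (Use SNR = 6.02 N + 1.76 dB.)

N ≥ (71.0 − 1.76)/6.02 = 11.502 → N_min = 12.

12 bits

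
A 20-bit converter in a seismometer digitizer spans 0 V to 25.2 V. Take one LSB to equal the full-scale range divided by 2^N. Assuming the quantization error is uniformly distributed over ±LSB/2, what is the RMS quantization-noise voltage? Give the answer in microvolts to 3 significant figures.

V_FS = 25.2 V.
Step size = 25.2/1048576 V = 24.033 µV.
RMS of a uniform error over width LSB is LSB/√12 = 6.94 µV.

6.94 µV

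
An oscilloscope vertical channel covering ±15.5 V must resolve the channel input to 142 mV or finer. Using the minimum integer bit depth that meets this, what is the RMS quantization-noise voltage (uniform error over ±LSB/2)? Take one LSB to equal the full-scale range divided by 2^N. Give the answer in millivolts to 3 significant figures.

Full-scale range = 15.5 V − (-15.5 V) = 31 V.
Required number of levels: 31/142 mV = 218.31; smallest N with 2^N ≥ that is 8.
LSB = 31 V / 2^8 = 121.09 mV.
σ_q = LSB/√12 = 121.09 mV/3.4641 = 35.0 mV.

35.0 mV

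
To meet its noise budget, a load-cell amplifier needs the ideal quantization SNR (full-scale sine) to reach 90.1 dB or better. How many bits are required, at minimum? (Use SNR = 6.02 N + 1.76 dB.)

N ≥ (90.1 − 1.76)/6.02 = 14.674 → N_min = 15.

15 bits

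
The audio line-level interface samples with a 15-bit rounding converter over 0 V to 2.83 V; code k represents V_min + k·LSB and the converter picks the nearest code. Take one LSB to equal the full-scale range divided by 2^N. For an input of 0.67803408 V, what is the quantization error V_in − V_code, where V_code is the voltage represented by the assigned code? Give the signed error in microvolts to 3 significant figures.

−15.5 µV

Full-scale range = 2.83 V. LSB = 2.83 V / 2^15 ≈ 86.36 µV.
(0.67803408 − (0)) / LSB = 0.67803408 × 32768/2.83 = 7850.8200. Nearest integer: k = 7851.
Reconstructed level: 0 + 7851 × 2.83/32768 V = 0.67804962158 V.
e = 0.67803408 − (0.67804962158) = −15.5 µV.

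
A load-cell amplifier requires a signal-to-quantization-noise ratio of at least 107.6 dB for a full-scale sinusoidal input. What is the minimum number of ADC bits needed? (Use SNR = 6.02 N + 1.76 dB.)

18 bits

Required N = ⌈(107.6 − 1.76)/6.02⌉ = ⌈17.581⌉ = 18.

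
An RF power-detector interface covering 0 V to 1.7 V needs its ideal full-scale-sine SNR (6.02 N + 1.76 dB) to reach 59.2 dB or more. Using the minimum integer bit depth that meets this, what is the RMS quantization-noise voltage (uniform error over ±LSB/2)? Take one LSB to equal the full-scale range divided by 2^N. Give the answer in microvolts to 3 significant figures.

Range is 1.7 V.
Solving 6.02 N ≥ 59.2 − 1.76: N ≥ 9.542. Round up → N = 10.
LSB = 1.7 V ÷ 2^10 = 1.7/1024 V = 1.6602 mV.
RMS noise = LSB/√12 = 479 µV.

479 µV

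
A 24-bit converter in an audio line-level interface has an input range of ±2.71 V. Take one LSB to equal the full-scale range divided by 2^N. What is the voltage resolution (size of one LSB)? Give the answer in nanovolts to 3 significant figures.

323 nV

Range = 2.71 − (-2.71) = 5.42 V.
Number of codes = 2^24 = 16777216.
LSB = 5.42 V / 2^24 = 323 nV.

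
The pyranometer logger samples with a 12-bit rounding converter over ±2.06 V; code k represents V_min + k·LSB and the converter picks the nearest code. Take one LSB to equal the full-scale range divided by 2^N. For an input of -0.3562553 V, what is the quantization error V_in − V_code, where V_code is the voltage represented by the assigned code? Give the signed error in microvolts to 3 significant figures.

Span: 2.06 V − (-2.06 V) = 4.12 V. LSB = 4.12 V / 2^12 ≈ 1.006 mV.
(V_in − V_min)/LSB = (-0.3562553 − (-2.06)) × 4096/4.12 = 1693.8200 → nearest code k = 1694.
Reconstructed level: -2.06 + 1694 × 4.12/4096 V = -0.3560742188 V.
V_in − V_code = -0.3562553 − (-0.3560742188) = −181 µV.

−181 µV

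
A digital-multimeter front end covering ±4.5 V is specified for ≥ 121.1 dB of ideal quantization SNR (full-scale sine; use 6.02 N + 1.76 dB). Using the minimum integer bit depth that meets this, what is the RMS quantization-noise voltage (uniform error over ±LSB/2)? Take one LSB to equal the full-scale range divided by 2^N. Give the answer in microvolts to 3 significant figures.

The full-scale span is 4.5 − (-4.5) = 9 V.
N ≥ (121.1 − 1.76)/6.02 = 19.824 → N_min = 20.
LSB = 9 V / 2^20 = 8.5831 µV.
RMS noise = LSB/√12 = 2.48 µV.

2.48 µV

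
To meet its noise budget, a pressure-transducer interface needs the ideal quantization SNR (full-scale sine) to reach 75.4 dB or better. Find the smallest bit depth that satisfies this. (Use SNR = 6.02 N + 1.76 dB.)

N ≥ (75.4 − 1.76)/6.02 = 12.233 → N_min = 13.

13 bits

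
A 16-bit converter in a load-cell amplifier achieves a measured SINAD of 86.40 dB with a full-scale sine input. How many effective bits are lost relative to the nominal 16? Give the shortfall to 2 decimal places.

Effective bits = (86.40 − 1.76)/6.02 = 14.0598.
Lost resolution: 16 − 14.0598 = 1.9402 bits.

1.94 bits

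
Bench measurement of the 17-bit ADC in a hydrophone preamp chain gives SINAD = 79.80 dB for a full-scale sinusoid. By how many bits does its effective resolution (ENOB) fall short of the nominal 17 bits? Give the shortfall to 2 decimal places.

ENOB = (SINAD − 1.76)/6.02 = (79.80 − 1.76)/6.02 = 12.9635 bits.
Lost resolution: 17 − 12.9635 = 4.0365 bits.

4.04 bits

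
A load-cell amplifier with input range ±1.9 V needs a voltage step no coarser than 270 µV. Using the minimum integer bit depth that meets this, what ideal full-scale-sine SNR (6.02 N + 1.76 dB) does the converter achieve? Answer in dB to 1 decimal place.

Range = 1.9 − (-1.9) = 3.8 V.
Levels needed ≥ 3.8/270 µV = 14070. 2^14 = 16384 suffices, so N_min = 14.
SNR = 6.02 × 14 + 1.76 = 86.04 dB.

86.0 dB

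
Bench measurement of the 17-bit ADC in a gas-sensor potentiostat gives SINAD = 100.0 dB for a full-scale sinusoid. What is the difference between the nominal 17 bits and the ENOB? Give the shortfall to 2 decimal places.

Effective bits = (100.0 − 1.76)/6.02 = 16.3189.
Lost resolution: 17 − 16.3189 = 0.6811 bits.

0.68 bits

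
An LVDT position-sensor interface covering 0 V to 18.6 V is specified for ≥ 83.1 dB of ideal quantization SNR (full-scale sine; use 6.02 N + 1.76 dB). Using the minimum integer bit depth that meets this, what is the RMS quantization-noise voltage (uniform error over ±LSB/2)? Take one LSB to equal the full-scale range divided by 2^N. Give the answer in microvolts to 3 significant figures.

Range is 18.6 V.
N ≥ (83.1 − 1.76)/6.02 = 13.512 → N_min = 14.
LSB = 18.6 V / 2^14 = 1.1353 mV.
σ_q = LSB/√12 = 1.1353 mV/3.4641 = 328 µV.

328 µV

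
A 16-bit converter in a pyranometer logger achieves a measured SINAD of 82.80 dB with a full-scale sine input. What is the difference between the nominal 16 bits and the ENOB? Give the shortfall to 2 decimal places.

Effective bits = (82.80 − 1.76)/6.02 = 13.4618.
Lost resolution: 16 − 13.4618 = 2.5382 bits.

2.54 bits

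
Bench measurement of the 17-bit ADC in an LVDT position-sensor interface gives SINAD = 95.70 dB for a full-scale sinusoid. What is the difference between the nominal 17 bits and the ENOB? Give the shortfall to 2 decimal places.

N_eff = (95.70 − 1.76)/6.02 = 15.6047 bits.
17 − 15.6047 = 1.40 bits below nominal.

1.40 bits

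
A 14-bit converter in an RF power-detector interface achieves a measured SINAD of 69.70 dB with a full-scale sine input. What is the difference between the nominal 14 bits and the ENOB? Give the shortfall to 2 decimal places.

ENOB = (SINAD − 1.76)/6.02 = (69.70 − 1.76)/6.02 = 11.2857 bits.
Lost resolution: 14 − 11.2857 = 2.7143 bits.

2.71 bits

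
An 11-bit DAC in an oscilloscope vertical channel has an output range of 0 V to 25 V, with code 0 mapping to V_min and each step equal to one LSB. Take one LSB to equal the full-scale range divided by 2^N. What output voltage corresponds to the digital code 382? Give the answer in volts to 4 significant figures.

4.663 V

Range is 25 V. LSB = 25 V / 2^11.
V_out = 0 + 382 × (25/2048) V
      = 0 V + 4.66309 V = 4.66309 V.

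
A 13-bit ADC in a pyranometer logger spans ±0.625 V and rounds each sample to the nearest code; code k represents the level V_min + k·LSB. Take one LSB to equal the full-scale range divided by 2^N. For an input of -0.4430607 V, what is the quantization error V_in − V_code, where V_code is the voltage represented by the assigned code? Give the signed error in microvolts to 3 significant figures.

+54.5 µV

Full-scale range = 0.625 V − (-0.625 V) = 1.25 V. LSB = 1.25 V / 2^13 ≈ 152.6 µV.
(V_in − V_min)/LSB = (-0.4430607 − (-0.625)) × 8192/1.25 = 1192.3574 → nearest code k = 1192.
Reconstructed level: -0.625 + 1192 × 1.25/8192 V = -0.4431152344 V.
e = -0.4430607 − (-0.4431152344) = +54.5 µV.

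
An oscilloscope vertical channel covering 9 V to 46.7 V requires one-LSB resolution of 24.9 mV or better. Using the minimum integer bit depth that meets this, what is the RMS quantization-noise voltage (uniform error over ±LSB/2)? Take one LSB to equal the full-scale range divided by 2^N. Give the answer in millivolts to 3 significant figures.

Range = 46.7 − (9) = 37.7 V.
Required number of levels: 37.7/24.9 mV = 1514.1; smallest N with 2^N ≥ that is 11.
LSB = 37.7 V ÷ 2^11 = 37.7/2048 V = 18.408 mV.
V_rms = LSB/√12 = 5.31 mV.

5.31 mV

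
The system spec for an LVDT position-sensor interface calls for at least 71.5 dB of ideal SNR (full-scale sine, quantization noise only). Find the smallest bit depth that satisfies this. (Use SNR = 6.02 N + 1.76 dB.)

N ≥ (71.5 − 1.76)/6.02 = 11.585 → N_min = 12.

12 bits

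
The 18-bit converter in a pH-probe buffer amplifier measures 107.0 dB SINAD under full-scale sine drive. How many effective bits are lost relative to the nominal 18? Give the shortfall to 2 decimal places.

Effective bits = (107.0 − 1.76)/6.02 = 17.4817.
18 − 17.4817 = 0.52 bits below nominal.

0.52 bits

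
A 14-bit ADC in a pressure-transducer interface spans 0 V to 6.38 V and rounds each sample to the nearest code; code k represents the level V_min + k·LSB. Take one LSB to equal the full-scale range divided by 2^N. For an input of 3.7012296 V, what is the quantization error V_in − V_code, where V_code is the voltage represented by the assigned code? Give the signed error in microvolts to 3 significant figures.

−58.2 µV

Full-scale range = 6.38 V. LSB = 6.38 V / 2^14 ≈ 389.4 µV.
(V_in − V_min)/LSB = (3.7012296 − (0)) × 16384/6.38 = 9504.8504 → nearest code k = 9505.
V_code = V_min + k × range/2^14 = 0 + 9505 × 6.38/16384 = 3.7012878418 V.
e = 3.7012296 − (3.7012878418) = −58.2 µV.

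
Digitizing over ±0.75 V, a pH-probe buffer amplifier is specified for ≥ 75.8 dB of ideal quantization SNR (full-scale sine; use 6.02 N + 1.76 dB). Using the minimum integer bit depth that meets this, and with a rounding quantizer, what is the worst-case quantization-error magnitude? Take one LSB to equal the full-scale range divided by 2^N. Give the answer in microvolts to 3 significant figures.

91.6 µV

Full-scale range = 0.75 V − (-0.75 V) = 1.5 V.
Solving 6.02 N ≥ 75.8 − 1.76: N ≥ 12.299. Round up → N = 13.
Step size = 1.5/8192 V = 183.11 µV.
Half an LSB is 91.6 µV.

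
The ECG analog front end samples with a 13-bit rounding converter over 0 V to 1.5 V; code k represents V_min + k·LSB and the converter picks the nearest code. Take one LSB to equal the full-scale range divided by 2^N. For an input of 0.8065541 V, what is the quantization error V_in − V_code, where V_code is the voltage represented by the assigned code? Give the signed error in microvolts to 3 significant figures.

Range is 1.5 V. LSB = 1.5 V / 2^13 ≈ 183.1 µV.
Position in LSBs: (0.8065541 − (0)) × 8192/1.5 = 4404.8608; rounding gives k = 4405.
V_code = 0 + (4405/8192) × 1.5 = 0.8065795898 V.
Error = V_in − V_code = 0.8065541 − (0.8065795898) = −25.5 µV.

−25.5 µV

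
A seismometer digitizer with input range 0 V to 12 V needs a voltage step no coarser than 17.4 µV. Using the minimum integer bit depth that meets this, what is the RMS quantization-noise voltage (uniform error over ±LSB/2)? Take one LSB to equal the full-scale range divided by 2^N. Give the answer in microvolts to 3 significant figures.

3.30 µV

Span = 12 V.
Levels needed ≥ 12/17.4 µV = 689700. 2^20 = 1048576 suffices, so N_min = 20.
LSB = 12 V ÷ 2^20 = 12/1048576 V = 11.444 µV.
σ_q = LSB/√12 = 11.444 µV/3.4641 = 3.30 µV.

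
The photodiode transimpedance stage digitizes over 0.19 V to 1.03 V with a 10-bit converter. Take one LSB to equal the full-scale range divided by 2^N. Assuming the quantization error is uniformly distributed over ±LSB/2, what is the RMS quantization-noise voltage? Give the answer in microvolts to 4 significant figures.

Full-scale range = 1.03 V − (0.19 V) = 0.84 V.
LSB = 0.84 V ÷ 2^10 = 0.84/1024 V = 0.820313 mV.
RMS of a uniform error over width LSB is LSB/√12 = 236.8 µV.

236.8 µV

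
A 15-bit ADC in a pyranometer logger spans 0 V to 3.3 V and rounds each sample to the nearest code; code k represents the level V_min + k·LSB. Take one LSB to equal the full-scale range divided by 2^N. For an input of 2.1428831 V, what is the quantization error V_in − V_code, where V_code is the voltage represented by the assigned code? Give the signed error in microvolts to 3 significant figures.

+18.1 µV

Full-scale range = 3.3 V. LSB = 3.3 V / 2^15 ≈ 100.7 µV.
(2.1428831 − (0)) / LSB = 2.1428831 × 32768/3.3 = 21278.1798. Nearest integer: k = 21278.
V_code = 0 + (21278/32768) × 3.3 = 2.1428649902 V.
Error = V_in − V_code = 2.1428831 − (2.1428649902) = +18.1 µV.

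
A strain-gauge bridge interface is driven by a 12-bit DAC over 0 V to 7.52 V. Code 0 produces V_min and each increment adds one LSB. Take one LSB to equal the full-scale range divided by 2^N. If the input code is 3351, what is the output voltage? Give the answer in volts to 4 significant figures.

Span = 7.52 V. LSB = 7.52 V / 2^12.
V_out = V_min + code × LSB = 0 V + 3351 × 7.52 V / 4096
      = 0 V + 6.15223 V = 6.15223 V.

6.152 V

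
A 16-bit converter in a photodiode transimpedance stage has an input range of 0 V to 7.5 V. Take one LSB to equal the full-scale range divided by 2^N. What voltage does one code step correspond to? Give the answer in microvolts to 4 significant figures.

114.4 µV

V_FS = 7.5 V.
There are 2^16 = 65536 steps.
Step size = 7.5/65536 V = 114.4 µV.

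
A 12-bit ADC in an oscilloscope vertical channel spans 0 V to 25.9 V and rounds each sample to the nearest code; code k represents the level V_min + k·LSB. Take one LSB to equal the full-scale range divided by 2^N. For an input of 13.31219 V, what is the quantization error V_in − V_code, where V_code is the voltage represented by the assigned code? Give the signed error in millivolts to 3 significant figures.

+1.77 mV

Range is 25.9 V. LSB = 25.9 V / 2^12 ≈ 6.323 mV.
(13.31219 − (0)) / LSB = 13.31219 × 4096/25.9 = 2105.2792. Nearest integer: k = 2105.
Reconstructed level: 0 + 2105 × 25.9/4096 V = 13.31042480 V.
e = 13.31219 − (13.31042480) = +1.77 mV.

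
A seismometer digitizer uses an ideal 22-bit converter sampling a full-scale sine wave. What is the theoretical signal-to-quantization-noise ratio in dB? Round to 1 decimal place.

For an ideal N-bit converter with full-scale sine input, SNR = 6.02 N + 1.76 dB. SNR = 6.02 × 22 + 1.76 = 132.44 + 1.76 = 134.20 dB.

134.2 dB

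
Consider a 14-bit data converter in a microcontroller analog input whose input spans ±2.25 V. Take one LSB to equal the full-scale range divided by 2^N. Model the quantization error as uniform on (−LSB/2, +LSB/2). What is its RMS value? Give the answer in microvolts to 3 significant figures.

The full-scale span is 2.25 − (-2.25) = 4.5 V.
LSB = 4.5 V / 2^14 = 274.66 µV.
For a uniform distribution on [−LSB/2, +LSB/2], V_rms = LSB/√12 = 274.66 µV/3.4641 = 79.3 µV.

79.3 µV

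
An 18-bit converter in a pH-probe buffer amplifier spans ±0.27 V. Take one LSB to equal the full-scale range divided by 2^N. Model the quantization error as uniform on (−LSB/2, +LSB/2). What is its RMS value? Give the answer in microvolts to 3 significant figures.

0.595 µV

Span: 0.27 V − (-0.27 V) = 0.54 V.
Step size = 0.54/262144 V = 2.0599 µV.
For a uniform distribution on [−LSB/2, +LSB/2], V_rms = LSB/√12 = 2.0599 µV/3.4641 = 0.595 µV.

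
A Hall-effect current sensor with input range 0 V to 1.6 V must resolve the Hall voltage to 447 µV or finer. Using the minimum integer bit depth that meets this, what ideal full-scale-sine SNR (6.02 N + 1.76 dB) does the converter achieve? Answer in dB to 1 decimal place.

74.0 dB

Full-scale range = 1.6 V.
1.6 V / 447 µV = 3579. Since 2^11 = 2048 and 2^12 = 4096, N = 12.
Ideal SNR at N = 12: 6.02·12 + 1.76 = 74.0 dB.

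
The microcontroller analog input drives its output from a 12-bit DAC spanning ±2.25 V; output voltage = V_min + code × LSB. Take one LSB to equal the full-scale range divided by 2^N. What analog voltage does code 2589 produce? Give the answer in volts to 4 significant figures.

The full-scale span is 2.25 − (-2.25) = 4.5 V. LSB = 4.5 V / 2^12.
V_out = -2.25 + 2589 × (4.5/4096) V
      = -2.25 V + 2.84436 V = 0.594360 V.

0.5944 V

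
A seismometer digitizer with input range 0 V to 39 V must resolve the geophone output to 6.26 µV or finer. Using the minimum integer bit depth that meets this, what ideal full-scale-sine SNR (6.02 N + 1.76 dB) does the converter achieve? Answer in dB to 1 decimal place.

140.2 dB

Range is 39 V.
Need 2^N ≥ 39 V / 6.26 µV = 6.230e6 → N_min = 23.
Ideal SNR at N = 23: 6.02·23 + 1.76 = 140.2 dB.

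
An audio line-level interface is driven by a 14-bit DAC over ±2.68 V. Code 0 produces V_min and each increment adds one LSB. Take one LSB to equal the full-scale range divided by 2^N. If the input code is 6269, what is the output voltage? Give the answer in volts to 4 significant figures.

-0.6291 V

Span: 2.68 V − (-2.68 V) = 5.36 V. LSB = 5.36 V / 2^14.
Output = V_min + (6269/16384) × range = -2.68 + 0.382629 × 5.36 V
      = -2.68 V + 2.05089 V = -0.629106 V.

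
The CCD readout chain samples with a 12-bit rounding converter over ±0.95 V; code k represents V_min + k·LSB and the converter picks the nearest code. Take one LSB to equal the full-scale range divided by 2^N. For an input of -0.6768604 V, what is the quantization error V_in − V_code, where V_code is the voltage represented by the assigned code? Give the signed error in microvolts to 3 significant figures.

Full-scale range = 0.95 V − (-0.95 V) = 1.9 V. LSB = 1.9 V / 2^12 ≈ 463.9 µV.
(V_in − V_min)/LSB = (-0.6768604 − (-0.95)) × 4096/1.9 = 588.8315 → nearest code k = 589.
V_code = V_min + k × range/2^12 = -0.95 + 589 × 1.9/4096 = -0.6767822266 V.
Error = V_in − V_code = -0.6768604 − (-0.6767822266) = −78.2 µV.

−78.2 µV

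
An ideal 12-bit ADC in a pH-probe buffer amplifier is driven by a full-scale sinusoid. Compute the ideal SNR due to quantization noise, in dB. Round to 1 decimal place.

74.0 dB

For an ideal N-bit converter with full-scale sine input, SNR = 6.02 N + 1.76 dB. SNR = 6.02 × 12 + 1.76 = 72.24 + 1.76 = 74.00 dB.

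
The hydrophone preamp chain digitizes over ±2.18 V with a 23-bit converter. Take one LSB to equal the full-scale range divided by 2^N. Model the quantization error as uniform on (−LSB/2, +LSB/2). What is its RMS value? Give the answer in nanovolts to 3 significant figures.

150 nV

Range = 2.18 − (-2.18) = 4.36 V.
LSB = 4.36 V ÷ 2^23 = 4.36/8388608 V = 0.51975 µV.
For a uniform distribution on [−LSB/2, +LSB/2], V_rms = LSB/√12 = 0.51975 µV/3.4641 = 150 nV.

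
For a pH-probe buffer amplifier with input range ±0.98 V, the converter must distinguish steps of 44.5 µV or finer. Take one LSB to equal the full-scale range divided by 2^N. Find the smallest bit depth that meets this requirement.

Range = 0.98 − (-0.98) = 1.96 V.
Levels needed ≥ 1.96/44.5 µV = 44040. 2^16 = 65536 suffices, so N_min = 16.

16 bits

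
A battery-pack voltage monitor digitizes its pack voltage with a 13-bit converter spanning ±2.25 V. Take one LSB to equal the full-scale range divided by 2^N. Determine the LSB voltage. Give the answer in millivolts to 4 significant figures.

The full-scale span is 2.25 − (-2.25) = 4.5 V.
Number of codes = 2^13 = 8192.
One LSB is 4.5 V / 8192 = 0.5493 mV.

0.5493 mV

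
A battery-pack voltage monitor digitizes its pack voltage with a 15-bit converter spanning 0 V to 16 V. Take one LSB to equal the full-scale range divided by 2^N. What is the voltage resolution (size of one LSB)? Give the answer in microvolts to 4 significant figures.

488.3 µV

Full-scale range = 16 V.
2^15 = 32768 levels.
LSB = 16 V ÷ 2^15 = 16/32768 V = 488.3 µV.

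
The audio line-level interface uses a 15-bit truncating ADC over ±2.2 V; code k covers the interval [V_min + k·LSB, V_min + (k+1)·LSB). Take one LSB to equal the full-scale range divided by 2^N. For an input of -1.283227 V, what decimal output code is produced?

Full-scale range = 2.2 V − (-2.2 V) = 4.4 V. LSB = 4.4 V / 2^15 ≈ 134.3 µV.
(V_in − V_min) × 2^15/range = (-1.283227 − (-2.2)) × 32768/4.4 = 6827.459.
Floor → code = 6827.

6827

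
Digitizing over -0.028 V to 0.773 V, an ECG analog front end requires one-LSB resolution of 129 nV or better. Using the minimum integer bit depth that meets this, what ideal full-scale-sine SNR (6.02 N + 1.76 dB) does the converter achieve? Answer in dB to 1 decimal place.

Range = 0.773 − (-0.028) = 0.801 V.
Levels needed ≥ 0.801/129 nV = 6.209e6. 2^23 = 8388608 suffices, so N_min = 23.
SNR = 6.02 × 23 + 1.76 = 140.22 dB.

140.2 dB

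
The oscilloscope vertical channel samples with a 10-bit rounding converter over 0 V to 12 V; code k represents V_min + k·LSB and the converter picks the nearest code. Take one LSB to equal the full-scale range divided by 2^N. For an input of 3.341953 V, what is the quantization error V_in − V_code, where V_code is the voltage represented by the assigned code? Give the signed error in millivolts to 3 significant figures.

+2.11 mV

Range is 12 V. LSB = 12 V / 2^10 ≈ 11.72 mV.
Position in LSBs: (3.341953 − (0)) × 1024/12 = 285.1800; rounding gives k = 285.
V_code = 0 + (285/1024) × 12 = 3.339843750 V.
Error = V_in − V_code = 3.341953 − (3.339843750) = +2.11 mV.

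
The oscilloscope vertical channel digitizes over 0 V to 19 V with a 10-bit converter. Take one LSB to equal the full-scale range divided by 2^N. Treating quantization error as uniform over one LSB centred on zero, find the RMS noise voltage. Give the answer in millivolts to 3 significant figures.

5.36 mV

Full-scale range = 19 V.
One LSB is 19 V / 1024 = 18.555 mV.
For a uniform distribution on [−LSB/2, +LSB/2], V_rms = LSB/√12 = 18.555 mV/3.4641 = 5.36 mV.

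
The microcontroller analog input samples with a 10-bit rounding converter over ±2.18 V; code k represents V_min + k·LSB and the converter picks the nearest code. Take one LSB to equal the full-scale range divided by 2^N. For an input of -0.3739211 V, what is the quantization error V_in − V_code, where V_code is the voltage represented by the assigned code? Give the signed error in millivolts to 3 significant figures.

+0.766 mV

Full-scale range = 2.18 V − (-2.18 V) = 4.36 V. LSB = 4.36 V / 2^10 ≈ 4.258 mV.
Position in LSBs: (-0.3739211 − (-2.18)) × 1024/4.36 = 424.1800; rounding gives k = 424.
V_code = V_min + k × range/2^10 = -2.18 + 424 × 4.36/1024 = -0.3746875000 V.
Error = V_in − V_code = -0.3739211 − (-0.3746875000) = +0.766 mV.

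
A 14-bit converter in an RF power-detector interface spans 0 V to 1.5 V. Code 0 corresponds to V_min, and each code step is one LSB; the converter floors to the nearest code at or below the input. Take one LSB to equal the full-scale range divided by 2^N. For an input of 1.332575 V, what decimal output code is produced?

Range is 1.5 V. LSB = 1.5 V / 2^14 ≈ 91.55 µV.
code = ⌊(V_in − V_min)/LSB⌋ = ⌊(V_in − V_min) × 2^14 / range⌋
     = ⌊(1.332575 − (0)) × 16384 / 1.5⌋ = ⌊1.332575 × 16384/1.5⌋
     = ⌊14555.273⌋ = 14555.

14555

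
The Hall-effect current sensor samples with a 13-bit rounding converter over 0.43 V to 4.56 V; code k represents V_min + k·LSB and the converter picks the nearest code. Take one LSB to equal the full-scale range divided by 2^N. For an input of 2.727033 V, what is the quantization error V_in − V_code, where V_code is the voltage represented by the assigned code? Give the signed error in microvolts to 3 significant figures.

+124 µV

Range = 4.56 − (0.43) = 4.13 V. LSB = 4.13 V / 2^13 ≈ 0.5042 mV.
(V_in − V_min)/LSB = (2.727033 − (0.43)) × 8192/4.13 = 4556.2456 → nearest code k = 4556.
V_code = V_min + k × range/2^13 = 0.43 + 4556 × 4.13/8192 = 2.726909180 V.
Error = V_in − V_code = 2.727033 − (2.726909180) = +124 µV.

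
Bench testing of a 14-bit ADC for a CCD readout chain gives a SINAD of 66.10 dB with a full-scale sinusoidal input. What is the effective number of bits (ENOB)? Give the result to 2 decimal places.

10.69 bits

ENOB = (66.10 − 1.76)/6.02 = 10.6877 bits.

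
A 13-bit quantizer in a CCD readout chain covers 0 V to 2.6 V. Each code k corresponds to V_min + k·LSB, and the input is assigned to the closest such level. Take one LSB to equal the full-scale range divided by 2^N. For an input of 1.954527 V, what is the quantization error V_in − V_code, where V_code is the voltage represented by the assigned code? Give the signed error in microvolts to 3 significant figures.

+83.6 µV

Range is 2.6 V. LSB = 2.6 V / 2^13 ≈ 317.4 µV.
(V_in − V_min)/LSB = (1.954527 − (0)) × 8192/2.6 = 6158.2635 → nearest code k = 6158.
V_code = V_min + k × range/2^13 = 0 + 6158 × 2.6/8192 = 1.954443359 V.
V_in − V_code = 1.954527 − (1.954443359) = +83.6 µV.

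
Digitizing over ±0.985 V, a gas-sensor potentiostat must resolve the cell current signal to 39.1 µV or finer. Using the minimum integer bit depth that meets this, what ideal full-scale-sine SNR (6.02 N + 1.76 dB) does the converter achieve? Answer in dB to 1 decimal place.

98.1 dB

Range = 0.985 − (-0.985) = 1.97 V.
Required number of levels: 1.97/39.1 µV = 50384; smallest N with 2^N ≥ that is 16.
Ideal SNR at N = 16: 6.02·16 + 1.76 = 98.1 dB.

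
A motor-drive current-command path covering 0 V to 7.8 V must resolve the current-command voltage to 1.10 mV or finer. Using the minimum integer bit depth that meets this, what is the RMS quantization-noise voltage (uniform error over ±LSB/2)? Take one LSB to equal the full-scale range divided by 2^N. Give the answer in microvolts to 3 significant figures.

V_FS = 7.8 V.
Levels needed ≥ 7.8/1.10 mV = 7091. 2^13 = 8192 suffices, so N_min = 13.
LSB = 7.8 V / 2^13 = 0.95215 mV.
V_rms = LSB/√12 = 275 µV.

275 µV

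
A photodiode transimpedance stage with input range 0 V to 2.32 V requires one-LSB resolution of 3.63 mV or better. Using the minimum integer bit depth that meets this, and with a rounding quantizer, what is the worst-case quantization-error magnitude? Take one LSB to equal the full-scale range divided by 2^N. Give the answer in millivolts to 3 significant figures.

V_FS = 2.32 V.
Need 2^N ≥ 2.32 V / 3.63 mV = 639.1 → N_min = 10.
LSB = 2.32 V / 2^10 = 2.2656 mV.
Max error for round-to-nearest is LSB/2 = 1.13 mV.

1.13 mV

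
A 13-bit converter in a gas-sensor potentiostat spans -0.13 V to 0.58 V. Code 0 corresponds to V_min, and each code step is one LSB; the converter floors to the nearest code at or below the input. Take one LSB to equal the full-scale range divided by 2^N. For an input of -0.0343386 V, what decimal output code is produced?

Span: 0.58 V − (-0.13 V) = 0.71 V. LSB = 0.71 V / 2^13 ≈ 86.67 µV.
V_in − V_min = -0.0343386 − (-0.13) = 0.0956614 V.
Divide by LSB: 0.0956614 × 8192/0.71 = 1103.7439.
Truncating gives code 1103.

1103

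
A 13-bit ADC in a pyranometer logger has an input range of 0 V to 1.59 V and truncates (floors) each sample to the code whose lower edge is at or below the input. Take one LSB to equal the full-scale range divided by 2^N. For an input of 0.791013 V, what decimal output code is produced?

4075

V_FS = 1.59 V. LSB = 1.59 V / 2^13 ≈ 194.1 µV.
code = ⌊(V_in − V_min)/LSB⌋ = ⌊(V_in − V_min) × 2^13 / range⌋
     = ⌊(0.791013 − (0)) × 8192 / 1.59⌋ = ⌊0.791013 × 8192/1.59⌋
     = ⌊4075.458⌋ = 4075.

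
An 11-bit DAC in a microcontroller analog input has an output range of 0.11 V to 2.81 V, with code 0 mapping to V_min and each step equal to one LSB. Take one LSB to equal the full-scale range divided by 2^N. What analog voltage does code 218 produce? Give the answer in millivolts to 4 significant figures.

The full-scale span is 2.81 − (0.11) = 2.7 V. LSB = 2.7 V / 2^11.
V_out = 0.11 + 218 × (2.7/2048) V
      = 0.11 + 0.287402 = 0.397402 V.

397.4 mV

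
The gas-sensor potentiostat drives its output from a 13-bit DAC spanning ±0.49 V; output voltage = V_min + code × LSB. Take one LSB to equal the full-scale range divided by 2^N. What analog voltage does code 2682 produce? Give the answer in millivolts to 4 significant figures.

-169.2 mV

Full-scale range = 0.49 V − (-0.49 V) = 0.98 V. LSB = 0.98 V / 2^13.
V_out = V_min + code × LSB = -0.49 V + 2682 × 0.98 V / 8192
      = -0.49 V + 0.320845 V = -0.169155 V.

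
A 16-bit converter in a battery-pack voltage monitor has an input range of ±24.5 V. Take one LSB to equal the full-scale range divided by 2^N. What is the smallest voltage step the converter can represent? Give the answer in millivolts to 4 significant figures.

The full-scale span is 24.5 − (-24.5) = 49 V.
Number of codes = 2^16 = 65536.
One LSB is 49 V / 65536 = 0.7477 mV.

0.7477 mV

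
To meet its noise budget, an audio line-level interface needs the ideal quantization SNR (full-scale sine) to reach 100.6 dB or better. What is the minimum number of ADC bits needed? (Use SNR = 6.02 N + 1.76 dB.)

17 bits

Solving 6.02 N ≥ 100.6 − 1.76: N ≥ 16.419. Round up → N = 17.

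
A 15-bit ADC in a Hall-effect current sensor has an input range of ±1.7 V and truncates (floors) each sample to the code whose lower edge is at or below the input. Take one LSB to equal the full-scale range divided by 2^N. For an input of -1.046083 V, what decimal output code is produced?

Span: 1.7 V − (-1.7 V) = 3.4 V. LSB = 3.4 V / 2^15 ≈ 103.8 µV.
(V_in − V_min) × 2^15/range = (-1.046083 − (-1.7)) × 32768/3.4 = 6302.221.
Floor → code = 6302.

6302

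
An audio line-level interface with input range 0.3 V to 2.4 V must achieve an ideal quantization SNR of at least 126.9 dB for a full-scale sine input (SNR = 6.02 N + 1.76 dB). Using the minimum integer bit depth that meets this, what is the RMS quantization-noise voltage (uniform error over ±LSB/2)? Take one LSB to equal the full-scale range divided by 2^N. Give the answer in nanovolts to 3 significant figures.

289 nV

The full-scale span is 2.4 − (0.3) = 2.1 V.
Required N = ⌈(126.9 − 1.76)/6.02⌉ = ⌈20.787⌉ = 21.
One LSB is 2.1 V / 2097152 = 1.0014 µV.
V_rms = LSB/√12 = 289 nV.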